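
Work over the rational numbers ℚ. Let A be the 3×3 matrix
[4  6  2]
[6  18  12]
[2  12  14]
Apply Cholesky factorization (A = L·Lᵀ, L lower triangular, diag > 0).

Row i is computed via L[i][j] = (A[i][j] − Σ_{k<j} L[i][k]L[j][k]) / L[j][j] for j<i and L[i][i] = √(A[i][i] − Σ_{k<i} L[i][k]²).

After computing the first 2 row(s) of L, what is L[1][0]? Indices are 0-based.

L[1][0] = 3

Step 1: L[0][0] = √(4) = 2.
  L[1][0] = (6) / L[0][0] = 3.
Step 2: L[1][1] = √(9) = 3.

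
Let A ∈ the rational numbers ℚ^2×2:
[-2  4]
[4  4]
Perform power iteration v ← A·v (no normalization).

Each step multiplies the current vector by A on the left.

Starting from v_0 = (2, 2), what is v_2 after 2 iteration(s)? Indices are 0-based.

v_0 = (2, 2).
v_1 = A·v_0 = (4, 16).
v_2 = A·v_1 = (56, 80).

v_2 = (56, 80)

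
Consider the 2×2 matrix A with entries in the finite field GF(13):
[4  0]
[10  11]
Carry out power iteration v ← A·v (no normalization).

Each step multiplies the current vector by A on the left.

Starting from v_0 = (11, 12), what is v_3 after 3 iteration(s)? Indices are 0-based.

v_3 = (2, 2)

v_0 = (11, 12).
v_1 = A·v_0 = (5, 8).
v_2 = A·v_1 = (7, 8).
v_3 = A·v_2 = (2, 2).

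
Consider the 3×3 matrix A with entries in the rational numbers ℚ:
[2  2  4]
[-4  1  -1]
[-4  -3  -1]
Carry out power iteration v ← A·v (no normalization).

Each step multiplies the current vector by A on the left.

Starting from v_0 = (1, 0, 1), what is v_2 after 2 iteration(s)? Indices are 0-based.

v_0 = (1, 0, 1).
v_1 = A·v_0 = (6, -5, -5).
v_2 = A·v_1 = (-18, -24, -4).

v_2 = (-18, -24, -4)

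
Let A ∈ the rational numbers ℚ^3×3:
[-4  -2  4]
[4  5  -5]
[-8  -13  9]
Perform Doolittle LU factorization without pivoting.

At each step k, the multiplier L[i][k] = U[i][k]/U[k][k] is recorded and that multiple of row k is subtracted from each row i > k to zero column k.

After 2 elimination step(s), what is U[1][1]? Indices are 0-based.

U[1][1] = 3

[col 0] pivot -4
  R1 -= -1*R0 → (0, 3, -1)  (L[1][0] := -1)
  R2 -= 2*R0 → (0, -9, 1)  (L[2][0] := 2)
[col 1] pivot 3
  R2 -= -3*R1 → (0, 0, -2)  (L[2][1] := -3)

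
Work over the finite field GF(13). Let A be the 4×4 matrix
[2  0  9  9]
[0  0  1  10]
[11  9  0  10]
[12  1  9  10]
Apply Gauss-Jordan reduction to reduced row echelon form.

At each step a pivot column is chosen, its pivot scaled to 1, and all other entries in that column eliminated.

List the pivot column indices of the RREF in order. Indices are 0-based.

[1] R0 /= 2  ⇒  (1, 0, 11, 11)
     R2 -= 11·R0  ⇒  (0, 9, 9, 6)
     R3 -= 12·R0  ⇒  (0, 1, 7, 8)
[2] R1 <-> R2
[2] R1 /= 9  ⇒  (0, 1, 1, 5)
     R3 -= 1·R1  ⇒  (0, 0, 6, 3)
[3] R2 /= 1  ⇒  (0, 0, 1, 10)
     R0 -= 11·R2  ⇒  (1, 0, 0, 5)
     R1 -= 1·R2  ⇒  (0, 1, 0, 8)
     R3 -= 6·R2  ⇒  (0, 0, 0, 8)
[4] R3 /= 8  ⇒  (0, 0, 0, 1)
     R0 -= 5·R3  ⇒  (1, 0, 0, 0)
     R1 -= 8·R3  ⇒  (0, 1, 0, 0)
     R2 -= 10·R3  ⇒  (0, 0, 1, 0)

pivot columns: 0, 1, 2, 3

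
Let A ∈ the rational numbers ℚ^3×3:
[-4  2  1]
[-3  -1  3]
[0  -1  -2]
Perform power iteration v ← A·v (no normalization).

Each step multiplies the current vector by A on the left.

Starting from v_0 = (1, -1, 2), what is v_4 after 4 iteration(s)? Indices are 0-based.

v_4 = (221, 299, 62)

v_0 = (1, -1, 2).
v_1 = A·v_0 = (-4, 4, -3).
v_2 = A·v_1 = (21, -1, 2).
v_3 = A·v_2 = (-84, -56, -3).
v_4 = A·v_3 = (221, 299, 62).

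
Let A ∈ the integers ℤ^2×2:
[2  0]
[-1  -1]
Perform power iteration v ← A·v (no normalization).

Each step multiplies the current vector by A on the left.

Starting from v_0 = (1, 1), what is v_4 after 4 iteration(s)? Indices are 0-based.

v_4 = (16, -4)

v_0 = (1, 1).
v_1 = A·v_0 = (2, -2).
v_2 = A·v_1 = (4, 0).
v_3 = A·v_2 = (8, -4).
v_4 = A·v_3 = (16, -4).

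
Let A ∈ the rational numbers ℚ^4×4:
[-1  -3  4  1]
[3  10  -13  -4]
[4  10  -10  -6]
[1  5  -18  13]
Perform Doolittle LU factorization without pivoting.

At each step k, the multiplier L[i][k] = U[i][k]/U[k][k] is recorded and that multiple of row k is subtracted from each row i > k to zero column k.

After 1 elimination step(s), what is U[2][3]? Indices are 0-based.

U[2][3] = -2

Step 1: pivot at (0,0) is -1.
  row1 ← row1 − (-3)·row0  ⇒  L[1][0]=-3, U row1=(0, 1, -1, -1)
  row2 ← row2 − (-4)·row0  ⇒  L[2][0]=-4, U row2=(0, -2, 6, -2)
  row3 ← row3 − (-1)·row0  ⇒  L[3][0]=-1, U row3=(0, 2, -14, 14)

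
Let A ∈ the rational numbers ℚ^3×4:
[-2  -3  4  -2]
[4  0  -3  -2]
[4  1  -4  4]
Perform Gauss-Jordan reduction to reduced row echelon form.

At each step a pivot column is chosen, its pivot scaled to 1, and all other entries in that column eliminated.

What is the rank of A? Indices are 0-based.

pivot(0,0)=-2: scale R0 → (1, 3/2, -2, 1)
  clear (1,0): R1 −= (4)R0 → (0, -6, 5, -6)
  clear (2,0): R2 −= (4)R0 → (0, -5, 4, 0)
pivot(1,1)=-6: scale R1 → (0, 1, -5/6, 1)
  clear (0,1): R0 −= (3/2)R1 → (1, 0, -3/4, -1/2)
  clear (2,1): R2 −= (-5)R1 → (0, 0, -1/6, 5)
pivot(2,2)=-1/6: scale R2 → (0, 0, 1, -30)
  clear (0,2): R0 −= (-3/4)R2 → (1, 0, 0, -23)
  clear (1,2): R1 −= (-5/6)R2 → (0, 1, 0, -24)

rank = 3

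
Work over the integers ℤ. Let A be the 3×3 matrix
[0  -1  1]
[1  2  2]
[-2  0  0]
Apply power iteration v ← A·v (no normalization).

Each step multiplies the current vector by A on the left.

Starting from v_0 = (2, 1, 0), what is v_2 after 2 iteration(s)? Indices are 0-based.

v_0 = (2, 1, 0).
v_1 = A·v_0 = (-1, 4, -4).
v_2 = A·v_1 = (-8, -1, 2).

v_2 = (-8, -1, 2)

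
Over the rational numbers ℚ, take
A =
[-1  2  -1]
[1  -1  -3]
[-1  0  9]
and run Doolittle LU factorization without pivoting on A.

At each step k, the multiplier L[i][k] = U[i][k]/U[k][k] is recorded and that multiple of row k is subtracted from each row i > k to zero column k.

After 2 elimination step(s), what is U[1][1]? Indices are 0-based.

U[1][1] = 1

k=0: U[0][0]=-1
  eliminate (1,0): mult=-1, new row 1: (0, 1, -4); set L[1][0]=-1
  eliminate (2,0): mult=1, new row 2: (0, -2, 10); set L[2][0]=1
k=1: U[1][1]=1
  eliminate (2,1): mult=-2, new row 2: (0, 0, 2); set L[2][1]=-2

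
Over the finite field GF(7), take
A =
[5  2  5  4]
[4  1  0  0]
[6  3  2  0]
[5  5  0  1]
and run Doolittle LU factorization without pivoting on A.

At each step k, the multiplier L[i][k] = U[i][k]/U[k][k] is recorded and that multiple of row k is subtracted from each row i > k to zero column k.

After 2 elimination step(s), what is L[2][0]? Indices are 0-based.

L[2][0] = 4

[col 0] pivot 5
  R1 -= 5*R0 → (0, 5, 3, 1)  (L[1][0] := 5)
  R2 -= 4*R0 → (0, 2, 3, 5)  (L[2][0] := 4)
  R3 -= 1*R0 → (0, 3, 2, 4)  (L[3][0] := 1)
[col 1] pivot 5
  R2 -= 6*R1 → (0, 0, 6, 6)  (L[2][1] := 6)
  R3 -= 2*R1 → (0, 0, 3, 2)  (L[3][1] := 2)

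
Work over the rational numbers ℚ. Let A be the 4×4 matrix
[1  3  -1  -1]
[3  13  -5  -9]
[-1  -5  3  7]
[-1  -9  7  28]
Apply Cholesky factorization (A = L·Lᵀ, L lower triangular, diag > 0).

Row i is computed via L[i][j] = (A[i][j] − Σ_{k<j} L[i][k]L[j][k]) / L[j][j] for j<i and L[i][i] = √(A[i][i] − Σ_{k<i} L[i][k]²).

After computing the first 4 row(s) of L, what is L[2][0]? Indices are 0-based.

Step 1: L[0][0] = √(1) = 1.
  L[1][0] = (3) / L[0][0] = 3.
Step 2: L[1][1] = √(4) = 2.
  L[2][0] = (-1) / L[0][0] = -1.
  L[2][1] = (-2) / L[1][1] = -1.
Step 3: L[2][2] = √(1) = 1.
  L[3][0] = (-1) / L[0][0] = -1.
  L[3][1] = (-6) / L[1][1] = -3.
  L[3][2] = (3) / L[2][2] = 3.
Step 4: L[3][3] = √(9) = 3.

L[2][0] = -1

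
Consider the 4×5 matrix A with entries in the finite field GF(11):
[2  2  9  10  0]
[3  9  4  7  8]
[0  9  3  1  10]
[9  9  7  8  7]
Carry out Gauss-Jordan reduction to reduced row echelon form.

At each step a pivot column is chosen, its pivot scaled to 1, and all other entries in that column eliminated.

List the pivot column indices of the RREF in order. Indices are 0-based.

pivot columns: 0, 1, 2, 3

[1] R0 /= 2  ⇒  (1, 1, 10, 5, 0)
     R1 -= 3·R0  ⇒  (0, 6, 7, 3, 8)
     R3 -= 9·R0  ⇒  (0, 0, 5, 7, 7)
[2] R1 /= 6  ⇒  (0, 1, 3, 6, 5)
     R0 -= 1·R1  ⇒  (1, 0, 7, 10, 6)
     R2 -= 9·R1  ⇒  (0, 0, 9, 2, 9)
[3] R2 /= 9  ⇒  (0, 0, 1, 10, 1)
     R0 -= 7·R2  ⇒  (1, 0, 0, 6, 10)
     R1 -= 3·R2  ⇒  (0, 1, 0, 9, 2)
     R3 -= 5·R2  ⇒  (0, 0, 0, 1, 2)
[4] R3 /= 1  ⇒  (0, 0, 0, 1, 2)
     R0 -= 6·R3  ⇒  (1, 0, 0, 0, 9)
     R1 -= 9·R3  ⇒  (0, 1, 0, 0, 6)
     R2 -= 10·R3  ⇒  (0, 0, 1, 0, 3)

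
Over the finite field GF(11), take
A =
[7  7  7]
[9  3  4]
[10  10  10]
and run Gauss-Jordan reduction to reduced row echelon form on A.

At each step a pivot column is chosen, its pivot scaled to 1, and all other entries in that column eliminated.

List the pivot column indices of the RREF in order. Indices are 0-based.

pivot columns: 0, 1

[1] R0 /= 7  ⇒  (1, 1, 1)
     R1 -= 9·R0  ⇒  (0, 5, 6)
     R2 -= 10·R0  ⇒  (0, 0, 0)
[2] R1 /= 5  ⇒  (0, 1, 10)
     R0 -= 1·R1  ⇒  (1, 0, 2)
column 2 empty below row 2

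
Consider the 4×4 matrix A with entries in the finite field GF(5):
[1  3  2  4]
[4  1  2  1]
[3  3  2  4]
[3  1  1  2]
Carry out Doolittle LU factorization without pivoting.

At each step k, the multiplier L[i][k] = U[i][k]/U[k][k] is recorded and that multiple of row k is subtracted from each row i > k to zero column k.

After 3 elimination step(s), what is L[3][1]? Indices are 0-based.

[col 0] pivot 1
  R1 -= 4*R0 → (0, 4, 4, 0)  (L[1][0] := 4)
  R2 -= 3*R0 → (0, 4, 1, 2)  (L[2][0] := 3)
  R3 -= 3*R0 → (0, 2, 0, 0)  (L[3][0] := 3)
[col 1] pivot 4
  R2 -= 1*R1 → (0, 0, 2, 2)  (L[2][1] := 1)
  R3 -= 3*R1 → (0, 0, 3, 0)  (L[3][1] := 3)
[col 2] pivot 2
  R3 -= 4*R2 → (0, 0, 0, 2)  (L[3][2] := 4)

L[3][1] = 3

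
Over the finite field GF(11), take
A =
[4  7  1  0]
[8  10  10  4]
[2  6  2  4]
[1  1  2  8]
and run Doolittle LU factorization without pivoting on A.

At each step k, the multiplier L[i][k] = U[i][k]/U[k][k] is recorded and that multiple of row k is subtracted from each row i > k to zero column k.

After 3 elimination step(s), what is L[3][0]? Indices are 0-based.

k=0: U[0][0]=4
  eliminate (1,0): mult=2, new row 1: (0, 7, 8, 4); set L[1][0]=2
  eliminate (2,0): mult=6, new row 2: (0, 8, 7, 4); set L[2][0]=6
  eliminate (3,0): mult=3, new row 3: (0, 2, 10, 8); set L[3][0]=3
k=1: U[1][1]=7
  eliminate (2,1): mult=9, new row 2: (0, 0, 1, 1); set L[2][1]=9
  eliminate (3,1): mult=5, new row 3: (0, 0, 3, 10); set L[3][1]=5
k=2: U[2][2]=1
  eliminate (3,2): mult=3, new row 3: (0, 0, 0, 7); set L[3][2]=3

L[3][0] = 3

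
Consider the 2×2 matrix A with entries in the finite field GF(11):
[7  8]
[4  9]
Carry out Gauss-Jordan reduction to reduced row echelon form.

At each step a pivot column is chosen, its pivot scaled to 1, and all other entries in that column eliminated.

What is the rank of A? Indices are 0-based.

rank = 2

step 1: normalize row 0 (÷7) = (1, 9)
  row 1: subtract 4×row0 = (0, 6)
step 2: normalize row 1 (÷6) = (0, 1)
  row 0: subtract 9×row1 = (1, 0)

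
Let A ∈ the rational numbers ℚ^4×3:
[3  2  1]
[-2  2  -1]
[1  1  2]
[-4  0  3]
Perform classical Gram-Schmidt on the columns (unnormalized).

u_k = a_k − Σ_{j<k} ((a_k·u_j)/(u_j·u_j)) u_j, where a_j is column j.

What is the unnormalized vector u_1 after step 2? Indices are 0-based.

Step 1: u_0 = a_0 = (3, -2, 1, -4).
Step 2: u_1 = a_1 − (1/10)·u_0 = (17/10, 11/5, 9/10, 2/5).

u_1 = (17/10, 11/5, 9/10, 2/5)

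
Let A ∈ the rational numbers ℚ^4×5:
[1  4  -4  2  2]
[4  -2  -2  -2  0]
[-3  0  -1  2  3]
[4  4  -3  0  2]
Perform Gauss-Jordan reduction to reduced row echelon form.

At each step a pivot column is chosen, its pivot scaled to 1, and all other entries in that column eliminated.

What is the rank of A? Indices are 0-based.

pivot(0,0)=1: scale R0 → (1, 4, -4, 2, 2)
  clear (1,0): R1 −= (4)R0 → (0, -18, 14, -10, -8)
  clear (2,0): R2 −= (-3)R0 → (0, 12, -13, 8, 9)
  clear (3,0): R3 −= (4)R0 → (0, -12, 13, -8, -6)
pivot(1,1)=-18: scale R1 → (0, 1, -7/9, 5/9, 4/9)
  clear (0,1): R0 −= (4)R1 → (1, 0, -8/9, -2/9, 2/9)
  clear (2,1): R2 −= (12)R1 → (0, 0, -11/3, 4/3, 11/3)
  clear (3,1): R3 −= (-12)R1 → (0, 0, 11/3, -4/3, -2/3)
pivot(2,2)=-11/3: scale R2 → (0, 0, 1, -4/11, -1)
  clear (0,2): R0 −= (-8/9)R2 → (1, 0, 0, -6/11, -2/3)
  clear (1,2): R1 −= (-7/9)R2 → (0, 1, 0, 3/11, -1/3)
  clear (3,2): R3 −= (11/3)R2 → (0, 0, 0, 0, 3)
col 3: no nonzero at/below row 3; advance.
pivot(3,4)=3: scale R3 → (0, 0, 0, 0, 1)
  clear (0,4): R0 −= (-2/3)R3 → (1, 0, 0, -6/11, 0)
  clear (1,4): R1 −= (-1/3)R3 → (0, 1, 0, 3/11, 0)
  clear (2,4): R2 −= (-1)R3 → (0, 0, 1, -4/11, 0)

rank = 4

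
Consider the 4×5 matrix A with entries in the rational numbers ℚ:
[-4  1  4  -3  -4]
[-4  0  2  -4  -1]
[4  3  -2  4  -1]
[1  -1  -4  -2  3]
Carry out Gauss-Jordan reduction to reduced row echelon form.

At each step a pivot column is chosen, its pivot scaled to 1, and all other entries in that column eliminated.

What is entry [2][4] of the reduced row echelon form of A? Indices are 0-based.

step 1: normalize row 0 (÷-4) = (1, -1/4, -1, 3/4, 1)
  row 1: subtract -4×row0 = (0, -1, -2, -1, 3)
  row 2: subtract 4×row0 = (0, 4, 2, 1, -5)
  row 3: subtract 1×row0 = (0, -3/4, -3, -11/4, 2)
step 2: normalize row 1 (÷-1) = (0, 1, 2, 1, -3)
  row 0: subtract -1/4×row1 = (1, 0, -1/2, 1, 1/4)
  row 2: subtract 4×row1 = (0, 0, -6, -3, 7)
  row 3: subtract -3/4×row1 = (0, 0, -3/2, -2, -1/4)
step 3: normalize row 2 (÷-6) = (0, 0, 1, 1/2, -7/6)
  row 0: subtract -1/2×row2 = (1, 0, 0, 5/4, -1/3)
  row 1: subtract 2×row2 = (0, 1, 0, 0, -2/3)
  row 3: subtract -3/2×row2 = (0, 0, 0, -5/4, -2)
step 4: normalize row 3 (÷-5/4) = (0, 0, 0, 1, 8/5)
  row 0: subtract 5/4×row3 = (1, 0, 0, 0, -7/3)
  row 2: subtract 1/2×row3 = (0, 0, 1, 0, -59/30)

M[2][4] = -59/30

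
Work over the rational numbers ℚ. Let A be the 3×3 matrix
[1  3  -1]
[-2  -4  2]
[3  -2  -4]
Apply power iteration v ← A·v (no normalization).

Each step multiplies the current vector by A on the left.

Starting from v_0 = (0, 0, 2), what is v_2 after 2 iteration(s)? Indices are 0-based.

v_0 = (0, 0, 2).
v_1 = A·v_0 = (-2, 4, -8).
v_2 = A·v_1 = (18, -28, 18).

v_2 = (18, -28, 18)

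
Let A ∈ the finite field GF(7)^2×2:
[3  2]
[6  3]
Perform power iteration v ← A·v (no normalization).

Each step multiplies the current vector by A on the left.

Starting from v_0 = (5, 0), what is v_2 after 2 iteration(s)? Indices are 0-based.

v_2 = (0, 5)

v_0 = (5, 0).
v_1 = A·v_0 = (1, 2).
v_2 = A·v_1 = (0, 5).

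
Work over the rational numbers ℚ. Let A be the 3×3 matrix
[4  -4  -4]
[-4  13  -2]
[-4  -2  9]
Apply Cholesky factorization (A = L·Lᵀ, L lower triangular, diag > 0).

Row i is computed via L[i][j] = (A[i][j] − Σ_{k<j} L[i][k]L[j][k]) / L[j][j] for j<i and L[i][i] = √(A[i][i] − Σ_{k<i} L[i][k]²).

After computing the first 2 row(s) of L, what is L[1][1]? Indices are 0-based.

Step 1: L[0][0] = √(4) = 2.
  L[1][0] = (-4) / L[0][0] = -2.
Step 2: L[1][1] = √(9) = 3.

L[1][1] = 3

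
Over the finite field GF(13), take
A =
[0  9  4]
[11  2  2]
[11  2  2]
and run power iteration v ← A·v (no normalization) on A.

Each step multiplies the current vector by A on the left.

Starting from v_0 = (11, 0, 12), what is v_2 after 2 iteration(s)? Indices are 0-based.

v_2 = (0, 3, 3)

v_0 = (11, 0, 12).
v_1 = A·v_0 = (9, 2, 2).
v_2 = A·v_1 = (0, 3, 3).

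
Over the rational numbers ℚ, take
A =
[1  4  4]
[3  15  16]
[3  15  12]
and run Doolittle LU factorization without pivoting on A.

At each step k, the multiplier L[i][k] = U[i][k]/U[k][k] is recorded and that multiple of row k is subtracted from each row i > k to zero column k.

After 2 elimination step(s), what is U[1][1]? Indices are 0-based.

[col 0] pivot 1
  R1 -= 3*R0 → (0, 3, 4)  (L[1][0] := 3)
  R2 -= 3*R0 → (0, 3, 0)  (L[2][0] := 3)
[col 1] pivot 3
  R2 -= 1*R1 → (0, 0, -4)  (L[2][1] := 1)

U[1][1] = 3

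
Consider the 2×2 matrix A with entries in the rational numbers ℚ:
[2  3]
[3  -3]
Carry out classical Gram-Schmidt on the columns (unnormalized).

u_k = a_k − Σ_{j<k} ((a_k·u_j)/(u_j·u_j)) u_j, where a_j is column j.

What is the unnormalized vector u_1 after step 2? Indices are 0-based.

u_1 = (45/13, -30/13)

Step 1: u_0 = a_0 = (2, 3).
Step 2: u_1 = a_1 − (-3/13)·u_0 = (45/13, -30/13).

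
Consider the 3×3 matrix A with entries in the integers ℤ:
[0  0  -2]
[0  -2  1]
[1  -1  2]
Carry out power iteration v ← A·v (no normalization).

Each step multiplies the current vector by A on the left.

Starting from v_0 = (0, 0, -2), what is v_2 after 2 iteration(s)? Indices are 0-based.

v_0 = (0, 0, -2).
v_1 = A·v_0 = (4, -2, -4).
v_2 = A·v_1 = (8, 0, -2).

v_2 = (8, 0, -2)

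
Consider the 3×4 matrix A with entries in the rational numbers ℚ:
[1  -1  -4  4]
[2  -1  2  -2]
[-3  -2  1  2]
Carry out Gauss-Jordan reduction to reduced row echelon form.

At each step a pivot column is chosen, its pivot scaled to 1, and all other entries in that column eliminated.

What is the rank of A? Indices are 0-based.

rank = 3

step 1: normalize row 0 (÷1) = (1, -1, -4, 4)
  row 1: subtract 2×row0 = (0, 1, 10, -10)
  row 2: subtract -3×row0 = (0, -5, -11, 14)
step 2: normalize row 1 (÷1) = (0, 1, 10, -10)
  row 0: subtract -1×row1 = (1, 0, 6, -6)
  row 2: subtract -5×row1 = (0, 0, 39, -36)
step 3: normalize row 2 (÷39) = (0, 0, 1, -12/13)
  row 0: subtract 6×row2 = (1, 0, 0, -6/13)
  row 1: subtract 10×row2 = (0, 1, 0, -10/13)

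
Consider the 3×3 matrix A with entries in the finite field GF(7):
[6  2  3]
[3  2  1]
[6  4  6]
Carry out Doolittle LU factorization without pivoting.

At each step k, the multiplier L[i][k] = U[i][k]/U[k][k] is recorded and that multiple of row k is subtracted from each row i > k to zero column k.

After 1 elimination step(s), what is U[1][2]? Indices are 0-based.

U[1][2] = 3

[col 0] pivot 6
  R1 -= 4*R0 → (0, 1, 3)  (L[1][0] := 4)
  R2 -= 1*R0 → (0, 2, 3)  (L[2][0] := 1)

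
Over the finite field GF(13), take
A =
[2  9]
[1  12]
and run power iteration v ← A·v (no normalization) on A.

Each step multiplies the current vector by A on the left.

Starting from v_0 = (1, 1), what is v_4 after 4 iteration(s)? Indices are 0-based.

v_0 = (1, 1).
v_1 = A·v_0 = (11, 0).
v_2 = A·v_1 = (9, 11).
v_3 = A·v_2 = (0, 11).
v_4 = A·v_3 = (8, 2).

v_4 = (8, 2)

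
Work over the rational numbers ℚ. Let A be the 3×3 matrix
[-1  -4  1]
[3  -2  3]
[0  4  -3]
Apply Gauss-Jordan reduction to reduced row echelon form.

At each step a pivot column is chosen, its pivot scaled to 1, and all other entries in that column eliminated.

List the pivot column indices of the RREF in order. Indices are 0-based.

[1] R0 /= -1  ⇒  (1, 4, -1)
     R1 -= 3·R0  ⇒  (0, -14, 6)
[2] R1 /= -14  ⇒  (0, 1, -3/7)
     R0 -= 4·R1  ⇒  (1, 0, 5/7)
     R2 -= 4·R1  ⇒  (0, 0, -9/7)
[3] R2 /= -9/7  ⇒  (0, 0, 1)
     R0 -= 5/7·R2  ⇒  (1, 0, 0)
     R1 -= -3/7·R2  ⇒  (0, 1, 0)

pivot columns: 0, 1, 2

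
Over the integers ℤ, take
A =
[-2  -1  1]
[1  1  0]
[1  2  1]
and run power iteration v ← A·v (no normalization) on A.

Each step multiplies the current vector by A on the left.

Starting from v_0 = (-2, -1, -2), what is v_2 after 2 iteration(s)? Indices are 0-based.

v_2 = (-9, 0, -9)

v_0 = (-2, -1, -2).
v_1 = A·v_0 = (3, -3, -6).
v_2 = A·v_1 = (-9, 0, -9).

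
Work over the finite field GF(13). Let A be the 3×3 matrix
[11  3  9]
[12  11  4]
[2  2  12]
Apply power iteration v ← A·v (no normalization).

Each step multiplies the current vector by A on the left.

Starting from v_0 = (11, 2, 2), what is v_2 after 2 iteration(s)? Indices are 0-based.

v_2 = (9, 4, 5)

v_0 = (11, 2, 2).
v_1 = A·v_0 = (2, 6, 11).
v_2 = A·v_1 = (9, 4, 5).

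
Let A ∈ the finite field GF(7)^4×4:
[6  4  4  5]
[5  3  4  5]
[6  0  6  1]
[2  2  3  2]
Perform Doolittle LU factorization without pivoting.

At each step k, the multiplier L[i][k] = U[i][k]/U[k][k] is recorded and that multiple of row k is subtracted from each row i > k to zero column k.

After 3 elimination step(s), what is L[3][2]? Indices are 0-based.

Step 1: pivot at (0,0) is 6.
  row1 ← row1 − (2)·row0  ⇒  L[1][0]=2, U row1=(0, 2, 3, 2)
  row2 ← row2 − (1)·row0  ⇒  L[2][0]=1, U row2=(0, 3, 2, 3)
  row3 ← row3 − (5)·row0  ⇒  L[3][0]=5, U row3=(0, 3, 4, 5)
Step 2: pivot at (1,1) is 2.
  row2 ← row2 − (5)·row1  ⇒  L[2][1]=5, U row2=(0, 0, 1, 0)
  row3 ← row3 − (5)·row1  ⇒  L[3][1]=5, U row3=(0, 0, 3, 2)
Step 3: pivot at (2,2) is 1.
  row3 ← row3 − (3)·row2  ⇒  L[3][2]=3, U row3=(0, 0, 0, 2)

L[3][2] = 3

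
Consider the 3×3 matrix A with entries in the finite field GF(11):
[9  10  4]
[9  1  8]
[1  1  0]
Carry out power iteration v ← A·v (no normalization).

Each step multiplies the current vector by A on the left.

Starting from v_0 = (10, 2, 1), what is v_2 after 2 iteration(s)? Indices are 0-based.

v_2 = (6, 1, 5)

v_0 = (10, 2, 1).
v_1 = A·v_0 = (4, 1, 1).
v_2 = A·v_1 = (6, 1, 5).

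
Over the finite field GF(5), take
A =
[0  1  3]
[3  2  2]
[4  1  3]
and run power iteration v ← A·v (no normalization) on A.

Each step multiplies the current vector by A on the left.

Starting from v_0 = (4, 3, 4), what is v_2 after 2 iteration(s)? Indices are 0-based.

v_2 = (4, 4, 4)

v_0 = (4, 3, 4).
v_1 = A·v_0 = (0, 1, 1).
v_2 = A·v_1 = (4, 4, 4).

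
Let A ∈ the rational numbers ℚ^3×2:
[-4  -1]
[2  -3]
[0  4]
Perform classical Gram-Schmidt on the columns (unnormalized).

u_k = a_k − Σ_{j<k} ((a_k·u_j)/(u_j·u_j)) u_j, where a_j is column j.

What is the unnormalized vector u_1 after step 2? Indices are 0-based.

Step 1: u_0 = a_0 = (-4, 2, 0).
Step 2: u_1 = a_1 − (-1/10)·u_0 = (-7/5, -14/5, 4).

u_1 = (-7/5, -14/5, 4)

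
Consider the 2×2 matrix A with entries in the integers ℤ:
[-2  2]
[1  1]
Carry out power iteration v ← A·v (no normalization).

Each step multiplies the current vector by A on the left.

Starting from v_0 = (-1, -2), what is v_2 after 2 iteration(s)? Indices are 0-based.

v_2 = (-2, -5)

v_0 = (-1, -2).
v_1 = A·v_0 = (-2, -3).
v_2 = A·v_1 = (-2, -5).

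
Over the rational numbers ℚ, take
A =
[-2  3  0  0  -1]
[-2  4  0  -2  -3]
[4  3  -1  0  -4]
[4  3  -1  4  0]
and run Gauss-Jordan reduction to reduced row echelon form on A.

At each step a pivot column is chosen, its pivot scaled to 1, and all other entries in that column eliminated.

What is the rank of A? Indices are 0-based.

rank = 4

step 1: normalize row 0 (÷-2) = (1, -3/2, 0, 0, 1/2)
  row 1: subtract -2×row0 = (0, 1, 0, -2, -2)
  row 2: subtract 4×row0 = (0, 9, -1, 0, -6)
  row 3: subtract 4×row0 = (0, 9, -1, 4, -2)
step 2: normalize row 1 (÷1) = (0, 1, 0, -2, -2)
  row 0: subtract -3/2×row1 = (1, 0, 0, -3, -5/2)
  row 2: subtract 9×row1 = (0, 0, -1, 18, 12)
  row 3: subtract 9×row1 = (0, 0, -1, 22, 16)
step 3: normalize row 2 (÷-1) = (0, 0, 1, -18, -12)
  row 3: subtract -1×row2 = (0, 0, 0, 4, 4)
step 4: normalize row 3 (÷4) = (0, 0, 0, 1, 1)
  row 0: subtract -3×row3 = (1, 0, 0, 0, 1/2)
  row 1: subtract -2×row3 = (0, 1, 0, 0, 0)
  row 2: subtract -18×row3 = (0, 0, 1, 0, 6)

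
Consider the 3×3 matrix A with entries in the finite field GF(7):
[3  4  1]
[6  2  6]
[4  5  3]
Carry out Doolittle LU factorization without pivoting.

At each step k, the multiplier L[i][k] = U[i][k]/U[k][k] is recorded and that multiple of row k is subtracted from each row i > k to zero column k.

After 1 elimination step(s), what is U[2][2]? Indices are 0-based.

U[2][2] = 4

Step 1: pivot at (0,0) is 3.
  row1 ← row1 − (2)·row0  ⇒  L[1][0]=2, U row1=(0, 1, 4)
  row2 ← row2 − (6)·row0  ⇒  L[2][0]=6, U row2=(0, 2, 4)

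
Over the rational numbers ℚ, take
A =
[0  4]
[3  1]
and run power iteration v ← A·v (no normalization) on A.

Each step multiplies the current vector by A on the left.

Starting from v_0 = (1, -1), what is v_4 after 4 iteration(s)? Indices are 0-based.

v_0 = (1, -1).
v_1 = A·v_0 = (-4, 2).
v_2 = A·v_1 = (8, -10).
v_3 = A·v_2 = (-40, 14).
v_4 = A·v_3 = (56, -106).

v_4 = (56, -106)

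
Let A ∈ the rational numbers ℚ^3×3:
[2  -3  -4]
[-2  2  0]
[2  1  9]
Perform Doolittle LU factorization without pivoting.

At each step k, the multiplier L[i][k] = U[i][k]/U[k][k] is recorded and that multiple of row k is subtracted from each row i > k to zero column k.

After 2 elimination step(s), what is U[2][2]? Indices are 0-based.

U[2][2] = -3

[col 0] pivot 2
  R1 -= -1*R0 → (0, -1, -4)  (L[1][0] := -1)
  R2 -= 1*R0 → (0, 4, 13)  (L[2][0] := 1)
[col 1] pivot -1
  R2 -= -4*R1 → (0, 0, -3)  (L[2][1] := -4)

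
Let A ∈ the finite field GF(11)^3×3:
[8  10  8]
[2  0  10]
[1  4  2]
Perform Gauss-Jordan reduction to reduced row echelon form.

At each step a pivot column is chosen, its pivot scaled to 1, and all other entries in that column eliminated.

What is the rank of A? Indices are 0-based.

rank = 3

[1] R0 /= 8  ⇒  (1, 4, 1)
     R1 -= 2·R0  ⇒  (0, 3, 8)
     R2 -= 1·R0  ⇒  (0, 0, 1)
[2] R1 /= 3  ⇒  (0, 1, 10)
     R0 -= 4·R1  ⇒  (1, 0, 5)
[3] R2 /= 1  ⇒  (0, 0, 1)
     R0 -= 5·R2  ⇒  (1, 0, 0)
     R1 -= 10·R2  ⇒  (0, 1, 0)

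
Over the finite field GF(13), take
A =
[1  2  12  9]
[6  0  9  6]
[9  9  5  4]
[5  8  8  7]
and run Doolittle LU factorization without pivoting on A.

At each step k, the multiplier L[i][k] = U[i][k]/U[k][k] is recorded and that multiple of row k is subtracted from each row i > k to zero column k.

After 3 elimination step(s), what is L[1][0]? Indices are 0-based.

L[1][0] = 6

k=0: U[0][0]=1
  eliminate (1,0): mult=6, new row 1: (0, 1, 2, 4); set L[1][0]=6
  eliminate (2,0): mult=9, new row 2: (0, 4, 1, 1); set L[2][0]=9
  eliminate (3,0): mult=5, new row 3: (0, 11, 0, 1); set L[3][0]=5
k=1: U[1][1]=1
  eliminate (2,1): mult=4, new row 2: (0, 0, 6, 11); set L[2][1]=4
  eliminate (3,1): mult=11, new row 3: (0, 0, 4, 9); set L[3][1]=11
k=2: U[2][2]=6
  eliminate (3,2): mult=5, new row 3: (0, 0, 0, 6); set L[3][2]=5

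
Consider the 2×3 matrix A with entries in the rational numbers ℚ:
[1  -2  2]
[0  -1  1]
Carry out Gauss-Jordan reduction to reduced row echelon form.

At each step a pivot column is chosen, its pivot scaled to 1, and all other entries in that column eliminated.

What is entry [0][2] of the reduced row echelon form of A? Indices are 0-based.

pivot(0,0)=1: scale R0 → (1, -2, 2)
pivot(1,1)=-1: scale R1 → (0, 1, -1)
  clear (0,1): R0 −= (-2)R1 → (1, 0, 0)

M[0][2] = 0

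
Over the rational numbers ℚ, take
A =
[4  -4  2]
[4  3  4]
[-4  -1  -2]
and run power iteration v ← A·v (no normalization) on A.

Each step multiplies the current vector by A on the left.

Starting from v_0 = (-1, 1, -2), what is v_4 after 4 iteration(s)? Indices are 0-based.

v_4 = (878, 1057, -1073)

v_0 = (-1, 1, -2).
v_1 = A·v_0 = (-12, -9, 7).
v_2 = A·v_1 = (2, -47, 43).
v_3 = A·v_2 = (282, 39, -47).
v_4 = A·v_3 = (878, 1057, -1073).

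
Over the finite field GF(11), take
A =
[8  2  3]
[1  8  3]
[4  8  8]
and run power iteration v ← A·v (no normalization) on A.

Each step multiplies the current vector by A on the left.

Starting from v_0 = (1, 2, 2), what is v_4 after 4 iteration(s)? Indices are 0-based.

v_0 = (1, 2, 2).
v_1 = A·v_0 = (7, 1, 3).
v_2 = A·v_1 = (1, 2, 5).
v_3 = A·v_2 = (5, 10, 5).
v_4 = A·v_3 = (9, 1, 8).

v_4 = (9, 1, 8)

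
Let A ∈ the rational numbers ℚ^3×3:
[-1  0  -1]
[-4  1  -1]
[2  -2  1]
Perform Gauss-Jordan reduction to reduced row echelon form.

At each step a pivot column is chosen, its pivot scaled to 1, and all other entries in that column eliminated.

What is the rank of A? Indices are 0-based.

[1] R0 /= -1  ⇒  (1, 0, 1)
     R1 -= -4·R0  ⇒  (0, 1, 3)
     R2 -= 2·R0  ⇒  (0, -2, -1)
[2] R1 /= 1  ⇒  (0, 1, 3)
     R2 -= -2·R1  ⇒  (0, 0, 5)
[3] R2 /= 5  ⇒  (0, 0, 1)
     R0 -= 1·R2  ⇒  (1, 0, 0)
     R1 -= 3·R2  ⇒  (0, 1, 0)

rank = 3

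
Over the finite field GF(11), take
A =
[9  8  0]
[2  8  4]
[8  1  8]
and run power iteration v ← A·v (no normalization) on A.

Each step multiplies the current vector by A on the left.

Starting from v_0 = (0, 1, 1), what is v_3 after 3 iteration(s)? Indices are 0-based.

v_3 = (1, 0, 3)

v_0 = (0, 1, 1).
v_1 = A·v_0 = (8, 1, 9).
v_2 = A·v_1 = (3, 5, 5).
v_3 = A·v_2 = (1, 0, 3).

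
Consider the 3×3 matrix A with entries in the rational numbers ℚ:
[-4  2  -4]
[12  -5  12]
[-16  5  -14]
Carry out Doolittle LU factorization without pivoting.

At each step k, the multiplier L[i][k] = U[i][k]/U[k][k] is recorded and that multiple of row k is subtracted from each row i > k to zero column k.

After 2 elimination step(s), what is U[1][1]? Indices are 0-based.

U[1][1] = 1

Step 1: pivot at (0,0) is -4.
  row1 ← row1 − (-3)·row0  ⇒  L[1][0]=-3, U row1=(0, 1, 0)
  row2 ← row2 − (4)·row0  ⇒  L[2][0]=4, U row2=(0, -3, 2)
Step 2: pivot at (1,1) is 1.
  row2 ← row2 − (-3)·row1  ⇒  L[2][1]=-3, U row2=(0, 0, 2)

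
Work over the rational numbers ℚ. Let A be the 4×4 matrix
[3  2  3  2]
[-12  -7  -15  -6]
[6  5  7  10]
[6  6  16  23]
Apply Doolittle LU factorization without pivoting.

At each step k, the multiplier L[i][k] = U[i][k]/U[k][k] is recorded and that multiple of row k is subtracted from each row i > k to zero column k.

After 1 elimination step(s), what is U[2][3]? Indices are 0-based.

k=0: U[0][0]=3
  eliminate (1,0): mult=-4, new row 1: (0, 1, -3, 2); set L[1][0]=-4
  eliminate (2,0): mult=2, new row 2: (0, 1, 1, 6); set L[2][0]=2
  eliminate (3,0): mult=2, new row 3: (0, 2, 10, 19); set L[3][0]=2

U[2][3] = 6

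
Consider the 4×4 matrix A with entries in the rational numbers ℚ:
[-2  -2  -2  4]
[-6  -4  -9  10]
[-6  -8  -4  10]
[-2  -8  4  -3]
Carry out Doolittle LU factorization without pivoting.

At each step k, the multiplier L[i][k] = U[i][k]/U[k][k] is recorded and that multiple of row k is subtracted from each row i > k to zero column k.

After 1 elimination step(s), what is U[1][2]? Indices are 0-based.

U[1][2] = -3

k=0: U[0][0]=-2
  eliminate (1,0): mult=3, new row 1: (0, 2, -3, -2); set L[1][0]=3
  eliminate (2,0): mult=3, new row 2: (0, -2, 2, -2); set L[2][0]=3
  eliminate (3,0): mult=1, new row 3: (0, -6, 6, -7); set L[3][0]=1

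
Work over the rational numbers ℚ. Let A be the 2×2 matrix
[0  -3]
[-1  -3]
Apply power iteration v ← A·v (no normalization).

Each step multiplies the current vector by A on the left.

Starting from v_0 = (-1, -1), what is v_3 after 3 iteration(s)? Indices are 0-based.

v_3 = (45, 57)

v_0 = (-1, -1).
v_1 = A·v_0 = (3, 4).
v_2 = A·v_1 = (-12, -15).
v_3 = A·v_2 = (45, 57).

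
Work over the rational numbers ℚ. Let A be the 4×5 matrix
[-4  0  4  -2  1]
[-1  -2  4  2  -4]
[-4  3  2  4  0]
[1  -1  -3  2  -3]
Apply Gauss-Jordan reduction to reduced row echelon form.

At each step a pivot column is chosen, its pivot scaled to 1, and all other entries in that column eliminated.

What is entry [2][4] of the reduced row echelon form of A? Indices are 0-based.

M[2][4] = 17/139

step 1: normalize row 0 (÷-4) = (1, 0, -1, 1/2, -1/4)
  row 1: subtract -1×row0 = (0, -2, 3, 5/2, -17/4)
  row 2: subtract -4×row0 = (0, 3, -2, 6, -1)
  row 3: subtract 1×row0 = (0, -1, -2, 3/2, -11/4)
step 2: normalize row 1 (÷-2) = (0, 1, -3/2, -5/4, 17/8)
  row 2: subtract 3×row1 = (0, 0, 5/2, 39/4, -59/8)
  row 3: subtract -1×row1 = (0, 0, -7/2, 1/4, -5/8)
step 3: normalize row 2 (÷5/2) = (0, 0, 1, 39/10, -59/20)
  row 0: subtract -1×row2 = (1, 0, 0, 22/5, -16/5)
  row 1: subtract -3/2×row2 = (0, 1, 0, 23/5, -23/10)
  row 3: subtract -7/2×row2 = (0, 0, 0, 139/10, -219/20)
step 4: normalize row 3 (÷139/10) = (0, 0, 0, 1, -219/278)
  row 0: subtract 22/5×row3 = (1, 0, 0, 0, 37/139)
  row 1: subtract 23/5×row3 = (0, 1, 0, 0, 184/139)
  row 2: subtract 39/10×row3 = (0, 0, 1, 0, 17/139)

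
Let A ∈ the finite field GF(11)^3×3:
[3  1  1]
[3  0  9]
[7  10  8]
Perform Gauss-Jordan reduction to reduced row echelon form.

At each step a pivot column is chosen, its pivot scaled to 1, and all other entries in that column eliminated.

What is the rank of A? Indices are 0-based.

rank = 3

[1] R0 /= 3  ⇒  (1, 4, 4)
     R1 -= 3·R0  ⇒  (0, 10, 8)
     R2 -= 7·R0  ⇒  (0, 4, 2)
[2] R1 /= 10  ⇒  (0, 1, 3)
     R0 -= 4·R1  ⇒  (1, 0, 3)
     R2 -= 4·R1  ⇒  (0, 0, 1)
[3] R2 /= 1  ⇒  (0, 0, 1)
     R0 -= 3·R2  ⇒  (1, 0, 0)
     R1 -= 3·R2  ⇒  (0, 1, 0)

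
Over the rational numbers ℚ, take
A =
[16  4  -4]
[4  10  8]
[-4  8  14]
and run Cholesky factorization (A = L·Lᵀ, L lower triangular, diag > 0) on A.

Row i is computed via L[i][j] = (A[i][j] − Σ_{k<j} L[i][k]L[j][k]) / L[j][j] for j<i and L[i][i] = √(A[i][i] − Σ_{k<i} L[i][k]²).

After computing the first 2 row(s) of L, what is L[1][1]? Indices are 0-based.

L[1][1] = 3

Step 1: L[0][0] = √(16) = 4.
  L[1][0] = (4) / L[0][0] = 1.
Step 2: L[1][1] = √(9) = 3.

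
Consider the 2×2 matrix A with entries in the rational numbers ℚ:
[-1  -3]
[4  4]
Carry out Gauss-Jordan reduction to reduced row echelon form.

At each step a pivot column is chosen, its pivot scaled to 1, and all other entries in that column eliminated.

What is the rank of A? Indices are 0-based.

rank = 2

step 1: normalize row 0 (÷-1) = (1, 3)
  row 1: subtract 4×row0 = (0, -8)
step 2: normalize row 1 (÷-8) = (0, 1)
  row 0: subtract 3×row1 = (1, 0)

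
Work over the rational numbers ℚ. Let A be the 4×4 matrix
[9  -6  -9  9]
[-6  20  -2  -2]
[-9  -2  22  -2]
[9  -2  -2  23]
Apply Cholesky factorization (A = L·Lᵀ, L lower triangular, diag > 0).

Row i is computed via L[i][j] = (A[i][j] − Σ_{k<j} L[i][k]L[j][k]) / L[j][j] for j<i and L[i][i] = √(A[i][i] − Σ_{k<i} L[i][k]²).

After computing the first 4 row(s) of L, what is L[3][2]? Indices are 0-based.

L[3][2] = 3

Step 1: L[0][0] = √(9) = 3.
  L[1][0] = (-6) / L[0][0] = -2.
Step 2: L[1][1] = √(16) = 4.
  L[2][0] = (-9) / L[0][0] = -3.
  L[2][1] = (-8) / L[1][1] = -2.
Step 3: L[2][2] = √(9) = 3.
  L[3][0] = (9) / L[0][0] = 3.
  L[3][1] = (4) / L[1][1] = 1.
  L[3][2] = (9) / L[2][2] = 3.
Step 4: L[3][3] = √(4) = 2.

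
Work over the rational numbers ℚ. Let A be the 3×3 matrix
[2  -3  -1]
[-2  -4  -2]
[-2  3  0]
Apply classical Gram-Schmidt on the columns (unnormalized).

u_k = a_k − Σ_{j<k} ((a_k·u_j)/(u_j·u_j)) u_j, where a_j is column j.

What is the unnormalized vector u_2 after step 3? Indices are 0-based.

u_2 = (-1/2, 0, -1/2)

Step 1: u_0 = a_0 = (2, -2, -2).
Step 2: u_1 = a_1 − (-1/3)·u_0 = (-7/3, -14/3, 7/3).
Step 3: u_2 = a_2 − (1/6)·u_0 − (5/14)·u_1 = (-1/2, 0, -1/2).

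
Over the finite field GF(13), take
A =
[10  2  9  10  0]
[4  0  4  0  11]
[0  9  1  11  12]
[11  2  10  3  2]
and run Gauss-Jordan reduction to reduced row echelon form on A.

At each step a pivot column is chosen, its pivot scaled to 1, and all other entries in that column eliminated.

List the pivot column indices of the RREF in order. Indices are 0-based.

step 1: normalize row 0 (÷10) = (1, 8, 10, 1, 0)
  row 1: subtract 4×row0 = (0, 7, 3, 9, 11)
  row 3: subtract 11×row0 = (0, 5, 4, 5, 2)
step 2: normalize row 1 (÷7) = (0, 1, 6, 5, 9)
  row 0: subtract 8×row1 = (1, 0, 1, 0, 6)
  row 2: subtract 9×row1 = (0, 0, 12, 5, 9)
  row 3: subtract 5×row1 = (0, 0, 0, 6, 9)
step 3: normalize row 2 (÷12) = (0, 0, 1, 8, 4)
  row 0: subtract 1×row2 = (1, 0, 0, 5, 2)
  row 1: subtract 6×row2 = (0, 1, 0, 9, 11)
step 4: normalize row 3 (÷6) = (0, 0, 0, 1, 8)
  row 0: subtract 5×row3 = (1, 0, 0, 0, 1)
  row 1: subtract 9×row3 = (0, 1, 0, 0, 4)
  row 2: subtract 8×row3 = (0, 0, 1, 0, 5)

pivot columns: 0, 1, 2, 3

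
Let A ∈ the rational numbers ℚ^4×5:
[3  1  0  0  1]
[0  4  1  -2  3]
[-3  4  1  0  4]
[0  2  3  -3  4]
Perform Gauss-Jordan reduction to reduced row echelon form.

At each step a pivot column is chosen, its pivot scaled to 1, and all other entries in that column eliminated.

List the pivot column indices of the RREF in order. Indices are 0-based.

pivot(0,0)=3: scale R0 → (1, 1/3, 0, 0, 1/3)
  clear (2,0): R2 −= (-3)R0 → (0, 5, 1, 0, 5)
pivot(1,1)=4: scale R1 → (0, 1, 1/4, -1/2, 3/4)
  clear (0,1): R0 −= (1/3)R1 → (1, 0, -1/12, 1/6, 1/12)
  clear (2,1): R2 −= (5)R1 → (0, 0, -1/4, 5/2, 5/4)
  clear (3,1): R3 −= (2)R1 → (0, 0, 5/2, -2, 5/2)
pivot(2,2)=-1/4: scale R2 → (0, 0, 1, -10, -5)
  clear (0,2): R0 −= (-1/12)R2 → (1, 0, 0, -2/3, -1/3)
  clear (1,2): R1 −= (1/4)R2 → (0, 1, 0, 2, 2)
  clear (3,2): R3 −= (5/2)R2 → (0, 0, 0, 23, 15)
pivot(3,3)=23: scale R3 → (0, 0, 0, 1, 15/23)
  clear (0,3): R0 −= (-2/3)R3 → (1, 0, 0, 0, 7/69)
  clear (1,3): R1 −= (2)R3 → (0, 1, 0, 0, 16/23)
  clear (2,3): R2 −= (-10)R3 → (0, 0, 1, 0, 35/23)

pivot columns: 0, 1, 2, 3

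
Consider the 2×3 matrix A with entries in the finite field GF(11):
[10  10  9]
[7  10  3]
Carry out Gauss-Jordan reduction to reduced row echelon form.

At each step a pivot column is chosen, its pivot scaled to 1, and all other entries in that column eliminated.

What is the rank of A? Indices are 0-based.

rank = 2

[1] R0 /= 10  ⇒  (1, 1, 2)
     R1 -= 7·R0  ⇒  (0, 3, 0)
[2] R1 /= 3  ⇒  (0, 1, 0)
     R0 -= 1·R1  ⇒  (1, 0, 2)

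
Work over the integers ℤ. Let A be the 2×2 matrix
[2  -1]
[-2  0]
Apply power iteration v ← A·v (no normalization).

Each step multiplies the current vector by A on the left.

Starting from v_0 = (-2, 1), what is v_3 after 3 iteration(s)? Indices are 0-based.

v_3 = (-38, 28)

v_0 = (-2, 1).
v_1 = A·v_0 = (-5, 4).
v_2 = A·v_1 = (-14, 10).
v_3 = A·v_2 = (-38, 28).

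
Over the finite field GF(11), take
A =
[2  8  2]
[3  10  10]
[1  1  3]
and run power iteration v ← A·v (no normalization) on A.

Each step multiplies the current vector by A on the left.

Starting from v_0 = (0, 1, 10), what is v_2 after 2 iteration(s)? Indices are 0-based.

v_2 = (8, 9, 0)

v_0 = (0, 1, 10).
v_1 = A·v_0 = (6, 0, 9).
v_2 = A·v_1 = (8, 9, 0).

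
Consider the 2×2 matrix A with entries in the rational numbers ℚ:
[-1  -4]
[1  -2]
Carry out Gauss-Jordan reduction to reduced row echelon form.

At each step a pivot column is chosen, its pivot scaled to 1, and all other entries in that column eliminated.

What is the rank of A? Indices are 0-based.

pivot(0,0)=-1: scale R0 → (1, 4)
  clear (1,0): R1 −= (1)R0 → (0, -6)
pivot(1,1)=-6: scale R1 → (0, 1)
  clear (0,1): R0 −= (4)R1 → (1, 0)

rank = 2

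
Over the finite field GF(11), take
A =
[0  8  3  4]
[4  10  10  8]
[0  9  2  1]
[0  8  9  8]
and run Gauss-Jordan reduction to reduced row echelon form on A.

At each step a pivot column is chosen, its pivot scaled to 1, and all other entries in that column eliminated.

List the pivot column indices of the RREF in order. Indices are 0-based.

pivot(0,0): swap R0↔R1
pivot(0,0)=4: scale R0 → (1, 8, 8, 2)
pivot(1,1)=8: scale R1 → (0, 1, 10, 6)
  clear (0,1): R0 −= (8)R1 → (1, 0, 5, 9)
  clear (2,1): R2 −= (9)R1 → (0, 0, 0, 2)
  clear (3,1): R3 −= (8)R1 → (0, 0, 6, 4)
pivot(2,2): swap R2↔R3
pivot(2,2)=6: scale R2 → (0, 0, 1, 8)
  clear (0,2): R0 −= (5)R2 → (1, 0, 0, 2)
  clear (1,2): R1 −= (10)R2 → (0, 1, 0, 3)
pivot(3,3)=2: scale R3 → (0, 0, 0, 1)
  clear (0,3): R0 −= (2)R3 → (1, 0, 0, 0)
  clear (1,3): R1 −= (3)R3 → (0, 1, 0, 0)
  clear (2,3): R2 −= (8)R3 → (0, 0, 1, 0)

pivot columns: 0, 1, 2, 3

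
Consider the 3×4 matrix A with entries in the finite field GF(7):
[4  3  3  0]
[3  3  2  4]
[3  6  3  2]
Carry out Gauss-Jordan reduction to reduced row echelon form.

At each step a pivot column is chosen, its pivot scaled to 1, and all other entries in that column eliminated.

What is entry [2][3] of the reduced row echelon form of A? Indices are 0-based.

step 1: normalize row 0 (÷4) = (1, 6, 6, 0)
  row 1: subtract 3×row0 = (0, 6, 5, 4)
  row 2: subtract 3×row0 = (0, 2, 6, 2)
step 2: normalize row 1 (÷6) = (0, 1, 2, 3)
  row 0: subtract 6×row1 = (1, 0, 1, 3)
  row 2: subtract 2×row1 = (0, 0, 2, 3)
step 3: normalize row 2 (÷2) = (0, 0, 1, 5)
  row 0: subtract 1×row2 = (1, 0, 0, 5)
  row 1: subtract 2×row2 = (0, 1, 0, 0)

M[2][3] = 5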